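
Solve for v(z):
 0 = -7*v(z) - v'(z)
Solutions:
 v(z) = C1*exp(-7*z)


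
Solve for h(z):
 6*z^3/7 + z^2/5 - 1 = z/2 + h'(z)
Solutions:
 h(z) = C1 + 3*z^4/14 + z^3/15 - z^2/4 - z


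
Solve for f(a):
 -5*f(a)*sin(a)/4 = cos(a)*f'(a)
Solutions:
 f(a) = C1*cos(a)^(5/4)


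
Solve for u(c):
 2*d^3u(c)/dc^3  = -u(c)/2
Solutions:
 u(c) = C3*exp(-2^(1/3)*c/2) + (C1*sin(2^(1/3)*sqrt(3)*c/4) + C2*cos(2^(1/3)*sqrt(3)*c/4))*exp(2^(1/3)*c/4)


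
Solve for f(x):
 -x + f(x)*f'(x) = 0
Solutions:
 f(x) = -sqrt(C1 + x^2)
 f(x) = sqrt(C1 + x^2)


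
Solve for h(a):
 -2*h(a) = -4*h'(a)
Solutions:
 h(a) = C1*exp(a/2)


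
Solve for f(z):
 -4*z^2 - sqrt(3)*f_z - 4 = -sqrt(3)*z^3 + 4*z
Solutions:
 f(z) = C1 + z^4/4 - 4*sqrt(3)*z^3/9 - 2*sqrt(3)*z^2/3 - 4*sqrt(3)*z/3


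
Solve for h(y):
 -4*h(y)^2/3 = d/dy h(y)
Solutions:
 h(y) = 3/(C1 + 4*y)


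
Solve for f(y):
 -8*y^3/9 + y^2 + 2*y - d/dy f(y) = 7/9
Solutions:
 f(y) = C1 - 2*y^4/9 + y^3/3 + y^2 - 7*y/9


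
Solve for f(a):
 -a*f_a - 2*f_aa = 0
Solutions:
 f(a) = C1 + C2*erf(a/2)


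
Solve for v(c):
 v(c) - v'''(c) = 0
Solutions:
 v(c) = C3*exp(c) + (C1*sin(sqrt(3)*c/2) + C2*cos(sqrt(3)*c/2))*exp(-c/2)


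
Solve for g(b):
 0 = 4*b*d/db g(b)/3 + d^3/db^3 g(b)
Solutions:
 g(b) = C1 + Integral(C2*airyai(-6^(2/3)*b/3) + C3*airybi(-6^(2/3)*b/3), b)


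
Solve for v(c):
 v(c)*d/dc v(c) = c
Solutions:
 v(c) = -sqrt(C1 + c^2)
 v(c) = sqrt(C1 + c^2)


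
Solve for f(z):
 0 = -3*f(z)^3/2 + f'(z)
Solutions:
 f(z) = -sqrt(-1/(C1 + 3*z))
 f(z) = sqrt(-1/(C1 + 3*z))


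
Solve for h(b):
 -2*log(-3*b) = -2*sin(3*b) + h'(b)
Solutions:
 h(b) = C1 - 2*b*log(-b) - 2*b*log(3) + 2*b - 2*cos(3*b)/3


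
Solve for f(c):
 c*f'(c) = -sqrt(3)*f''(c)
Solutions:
 f(c) = C1 + C2*erf(sqrt(2)*3^(3/4)*c/6)


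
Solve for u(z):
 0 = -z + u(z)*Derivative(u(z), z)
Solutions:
 u(z) = -sqrt(C1 + z^2)
 u(z) = sqrt(C1 + z^2)


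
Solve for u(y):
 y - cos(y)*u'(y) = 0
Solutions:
 u(y) = C1 + Integral(y/cos(y), y)


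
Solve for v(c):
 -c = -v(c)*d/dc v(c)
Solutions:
 v(c) = -sqrt(C1 + c^2)
 v(c) = sqrt(C1 + c^2)


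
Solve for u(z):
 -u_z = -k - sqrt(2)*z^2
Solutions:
 u(z) = C1 + k*z + sqrt(2)*z^3/3


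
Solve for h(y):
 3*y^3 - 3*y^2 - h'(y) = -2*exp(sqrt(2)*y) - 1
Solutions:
 h(y) = C1 + 3*y^4/4 - y^3 + y + sqrt(2)*exp(sqrt(2)*y)


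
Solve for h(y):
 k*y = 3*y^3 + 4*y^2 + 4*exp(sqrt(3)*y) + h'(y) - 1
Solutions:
 h(y) = C1 + k*y^2/2 - 3*y^4/4 - 4*y^3/3 + y - 4*sqrt(3)*exp(sqrt(3)*y)/3


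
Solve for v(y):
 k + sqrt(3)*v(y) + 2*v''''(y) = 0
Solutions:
 v(y) = -sqrt(3)*k/3 + (C1*sin(2^(1/4)*3^(1/8)*y/2) + C2*cos(2^(1/4)*3^(1/8)*y/2))*exp(-2^(1/4)*3^(1/8)*y/2) + (C3*sin(2^(1/4)*3^(1/8)*y/2) + C4*cos(2^(1/4)*3^(1/8)*y/2))*exp(2^(1/4)*3^(1/8)*y/2)


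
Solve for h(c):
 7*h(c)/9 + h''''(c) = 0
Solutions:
 h(c) = (C1*sin(sqrt(6)*7^(1/4)*c/6) + C2*cos(sqrt(6)*7^(1/4)*c/6))*exp(-sqrt(6)*7^(1/4)*c/6) + (C3*sin(sqrt(6)*7^(1/4)*c/6) + C4*cos(sqrt(6)*7^(1/4)*c/6))*exp(sqrt(6)*7^(1/4)*c/6)


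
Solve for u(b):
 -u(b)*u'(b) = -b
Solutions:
 u(b) = -sqrt(C1 + b^2)
 u(b) = sqrt(C1 + b^2)


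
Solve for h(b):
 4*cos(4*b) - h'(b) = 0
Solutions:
 h(b) = C1 + sin(4*b)


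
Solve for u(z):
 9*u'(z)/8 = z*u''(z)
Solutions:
 u(z) = C1 + C2*z^(17/8)


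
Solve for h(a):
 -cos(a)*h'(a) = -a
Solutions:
 h(a) = C1 + Integral(a/cos(a), a)


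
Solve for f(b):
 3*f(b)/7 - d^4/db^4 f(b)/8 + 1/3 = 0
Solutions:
 f(b) = C1*exp(-24^(1/4)*7^(3/4)*b/7) + C2*exp(24^(1/4)*7^(3/4)*b/7) + C3*sin(24^(1/4)*7^(3/4)*b/7) + C4*cos(24^(1/4)*7^(3/4)*b/7) - 7/9


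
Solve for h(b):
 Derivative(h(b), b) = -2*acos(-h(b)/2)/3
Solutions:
 Integral(1/acos(-_y/2), (_y, h(b))) = C1 - 2*b/3


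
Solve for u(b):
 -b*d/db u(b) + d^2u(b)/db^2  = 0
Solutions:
 u(b) = C1 + C2*erfi(sqrt(2)*b/2)


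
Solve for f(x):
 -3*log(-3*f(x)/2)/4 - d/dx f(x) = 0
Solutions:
 4*Integral(1/(log(-_y) - log(2) + log(3)), (_y, f(x)))/3 = C1 - x


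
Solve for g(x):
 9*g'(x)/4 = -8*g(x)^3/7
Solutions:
 g(x) = -3*sqrt(14)*sqrt(-1/(C1 - 32*x))/2
 g(x) = 3*sqrt(14)*sqrt(-1/(C1 - 32*x))/2


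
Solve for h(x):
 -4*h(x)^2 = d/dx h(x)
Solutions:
 h(x) = 1/(C1 + 4*x)


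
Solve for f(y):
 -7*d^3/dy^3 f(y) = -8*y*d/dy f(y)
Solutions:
 f(y) = C1 + Integral(C2*airyai(2*7^(2/3)*y/7) + C3*airybi(2*7^(2/3)*y/7), y)


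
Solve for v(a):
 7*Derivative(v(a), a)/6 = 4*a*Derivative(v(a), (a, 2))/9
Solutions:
 v(a) = C1 + C2*a^(29/8)


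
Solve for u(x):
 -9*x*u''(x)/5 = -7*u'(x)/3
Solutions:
 u(x) = C1 + C2*x^(62/27)


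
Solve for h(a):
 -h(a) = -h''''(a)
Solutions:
 h(a) = C1*exp(-a) + C2*exp(a) + C3*sin(a) + C4*cos(a)


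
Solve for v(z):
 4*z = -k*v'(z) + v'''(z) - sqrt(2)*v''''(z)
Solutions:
 v(z) = C1 + C2*exp(z*(sqrt(2)*(27*k + sqrt((27*k - 1)^2 - 1) - 1)^(1/3) - sqrt(6)*I*(27*k + sqrt((27*k - 1)^2 - 1) - 1)^(1/3) + 2*sqrt(2) - 8/((-sqrt(2) + sqrt(6)*I)*(27*k + sqrt((27*k - 1)^2 - 1) - 1)^(1/3)))/12) + C3*exp(z*(sqrt(2)*(27*k + sqrt((27*k - 1)^2 - 1) - 1)^(1/3) + sqrt(6)*I*(27*k + sqrt((27*k - 1)^2 - 1) - 1)^(1/3) + 2*sqrt(2) + 8/((sqrt(2) + sqrt(6)*I)*(27*k + sqrt((27*k - 1)^2 - 1) - 1)^(1/3)))/12) + C4*exp(sqrt(2)*z*(-(27*k + sqrt((27*k - 1)^2 - 1) - 1)^(1/3) + 1 - 1/(27*k + sqrt((27*k - 1)^2 - 1) - 1)^(1/3))/6) - 2*z^2/k


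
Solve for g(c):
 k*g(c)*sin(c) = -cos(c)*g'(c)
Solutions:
 g(c) = C1*exp(k*log(cos(c)))


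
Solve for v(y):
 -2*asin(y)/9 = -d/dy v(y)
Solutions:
 v(y) = C1 + 2*y*asin(y)/9 + 2*sqrt(1 - y^2)/9


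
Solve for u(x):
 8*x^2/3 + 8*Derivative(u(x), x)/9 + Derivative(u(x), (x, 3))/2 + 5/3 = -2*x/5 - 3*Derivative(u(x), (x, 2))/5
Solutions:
 u(x) = C1 - x^3 + 9*x^2/5 - 93*x/100 + (C2*sin(sqrt(319)*x/15) + C3*cos(sqrt(319)*x/15))*exp(-3*x/5)


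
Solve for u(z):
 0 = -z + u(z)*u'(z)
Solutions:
 u(z) = -sqrt(C1 + z^2)
 u(z) = sqrt(C1 + z^2)


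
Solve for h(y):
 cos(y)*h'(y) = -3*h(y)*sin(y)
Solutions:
 h(y) = C1*cos(y)^3


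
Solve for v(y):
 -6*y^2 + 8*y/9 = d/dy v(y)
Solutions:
 v(y) = C1 - 2*y^3 + 4*y^2/9


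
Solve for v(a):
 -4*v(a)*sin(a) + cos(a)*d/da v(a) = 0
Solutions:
 v(a) = C1/cos(a)^4


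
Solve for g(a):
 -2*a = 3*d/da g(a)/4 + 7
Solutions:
 g(a) = C1 - 4*a^2/3 - 28*a/3


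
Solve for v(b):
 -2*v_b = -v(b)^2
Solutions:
 v(b) = -2/(C1 + b)


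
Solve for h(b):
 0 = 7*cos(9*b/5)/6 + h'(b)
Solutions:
 h(b) = C1 - 35*sin(9*b/5)/54


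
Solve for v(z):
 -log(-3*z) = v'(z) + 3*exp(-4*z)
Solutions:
 v(z) = C1 - z*log(-z) + z*(1 - log(3)) + 3*exp(-4*z)/4


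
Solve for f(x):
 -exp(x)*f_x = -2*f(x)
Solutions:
 f(x) = C1*exp(-2*exp(-x))


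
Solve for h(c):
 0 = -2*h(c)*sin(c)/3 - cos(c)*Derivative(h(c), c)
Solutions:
 h(c) = C1*cos(c)^(2/3)


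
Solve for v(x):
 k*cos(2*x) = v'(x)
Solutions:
 v(x) = C1 + k*sin(2*x)/2


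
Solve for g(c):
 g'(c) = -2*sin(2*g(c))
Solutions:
 g(c) = pi - acos((-C1 - exp(8*c))/(C1 - exp(8*c)))/2
 g(c) = acos((-C1 - exp(8*c))/(C1 - exp(8*c)))/2


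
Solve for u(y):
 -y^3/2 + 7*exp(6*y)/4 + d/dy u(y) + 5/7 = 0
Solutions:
 u(y) = C1 + y^4/8 - 5*y/7 - 7*exp(6*y)/24


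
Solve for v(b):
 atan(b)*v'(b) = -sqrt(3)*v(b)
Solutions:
 v(b) = C1*exp(-sqrt(3)*Integral(1/atan(b), b))


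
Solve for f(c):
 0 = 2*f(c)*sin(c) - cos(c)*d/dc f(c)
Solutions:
 f(c) = C1/cos(c)^2


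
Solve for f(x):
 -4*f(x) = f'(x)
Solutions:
 f(x) = C1*exp(-4*x)


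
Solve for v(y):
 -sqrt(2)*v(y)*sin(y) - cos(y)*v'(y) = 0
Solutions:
 v(y) = C1*cos(y)^(sqrt(2))


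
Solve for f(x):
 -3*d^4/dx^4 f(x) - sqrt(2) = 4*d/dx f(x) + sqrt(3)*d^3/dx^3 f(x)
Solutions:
 f(x) = C1 + C2*exp(x*(-2*sqrt(3) + (sqrt(3)/9 + 18 + sqrt(-3 + (sqrt(3) + 162)^2)/9)^(-1/3) + 3*(sqrt(3)/9 + 18 + sqrt(-3 + (sqrt(3) + 162)^2)/9)^(1/3))/18)*sin(sqrt(3)*x*(-3*(sqrt(3)/9 + 18 + sqrt(-4/27 + (2*sqrt(3)/9 + 36)^2)/2)^(1/3) + (sqrt(3)/9 + 18 + sqrt(-4/27 + (2*sqrt(3)/9 + 36)^2)/2)^(-1/3))/18) + C3*exp(x*(-2*sqrt(3) + (sqrt(3)/9 + 18 + sqrt(-3 + (sqrt(3) + 162)^2)/9)^(-1/3) + 3*(sqrt(3)/9 + 18 + sqrt(-3 + (sqrt(3) + 162)^2)/9)^(1/3))/18)*cos(sqrt(3)*x*(-3*(sqrt(3)/9 + 18 + sqrt(-4/27 + (2*sqrt(3)/9 + 36)^2)/2)^(1/3) + (sqrt(3)/9 + 18 + sqrt(-4/27 + (2*sqrt(3)/9 + 36)^2)/2)^(-1/3))/18) + C4*exp(-x*((sqrt(3)/9 + 18 + sqrt(-3 + (sqrt(3) + 162)^2)/9)^(-1/3) + sqrt(3) + 3*(sqrt(3)/9 + 18 + sqrt(-3 + (sqrt(3) + 162)^2)/9)^(1/3))/9) - sqrt(2)*x/4


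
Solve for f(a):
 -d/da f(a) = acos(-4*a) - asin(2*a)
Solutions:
 f(a) = C1 - a*acos(-4*a) + a*asin(2*a) - sqrt(1 - 16*a^2)/4 + sqrt(1 - 4*a^2)/2


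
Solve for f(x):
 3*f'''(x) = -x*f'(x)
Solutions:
 f(x) = C1 + Integral(C2*airyai(-3^(2/3)*x/3) + C3*airybi(-3^(2/3)*x/3), x)


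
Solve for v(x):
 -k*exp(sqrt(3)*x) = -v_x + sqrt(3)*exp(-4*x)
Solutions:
 v(x) = C1 + sqrt(3)*k*exp(sqrt(3)*x)/3 - sqrt(3)*exp(-4*x)/4


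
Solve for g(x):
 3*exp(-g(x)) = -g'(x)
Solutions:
 g(x) = log(C1 - 3*x)


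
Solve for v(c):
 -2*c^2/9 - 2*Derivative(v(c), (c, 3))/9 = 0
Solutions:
 v(c) = C1 + C2*c + C3*c^2 - c^5/60


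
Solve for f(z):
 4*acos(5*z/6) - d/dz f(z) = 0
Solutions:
 f(z) = C1 + 4*z*acos(5*z/6) - 4*sqrt(36 - 25*z^2)/5


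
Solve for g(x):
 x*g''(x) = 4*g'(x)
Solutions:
 g(x) = C1 + C2*x^5


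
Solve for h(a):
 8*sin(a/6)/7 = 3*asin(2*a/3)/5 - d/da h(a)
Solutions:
 h(a) = C1 + 3*a*asin(2*a/3)/5 + 3*sqrt(9 - 4*a^2)/10 + 48*cos(a/6)/7


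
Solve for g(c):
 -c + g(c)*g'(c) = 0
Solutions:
 g(c) = -sqrt(C1 + c^2)
 g(c) = sqrt(C1 + c^2)


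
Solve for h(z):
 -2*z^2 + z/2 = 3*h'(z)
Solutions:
 h(z) = C1 - 2*z^3/9 + z^2/12


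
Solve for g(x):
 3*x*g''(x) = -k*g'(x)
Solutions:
 g(x) = C1 + x^(1 - re(k)/3)*(C2*sin(log(x)*Abs(im(k))/3) + C3*cos(log(x)*im(k)/3))


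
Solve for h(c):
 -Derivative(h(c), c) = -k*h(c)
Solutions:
 h(c) = C1*exp(c*k)


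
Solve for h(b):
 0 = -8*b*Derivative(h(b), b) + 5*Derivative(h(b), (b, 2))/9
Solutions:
 h(b) = C1 + C2*erfi(6*sqrt(5)*b/5)


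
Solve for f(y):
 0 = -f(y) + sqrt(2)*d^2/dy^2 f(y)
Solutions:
 f(y) = C1*exp(-2^(3/4)*y/2) + C2*exp(2^(3/4)*y/2)


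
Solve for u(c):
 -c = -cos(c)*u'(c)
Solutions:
 u(c) = C1 + Integral(c/cos(c), c)


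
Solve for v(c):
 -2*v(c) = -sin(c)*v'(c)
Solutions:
 v(c) = C1*(cos(c) - 1)/(cos(c) + 1)


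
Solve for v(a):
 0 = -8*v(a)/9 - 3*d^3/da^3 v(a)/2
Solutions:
 v(a) = C3*exp(-2*2^(1/3)*a/3) + (C1*sin(2^(1/3)*sqrt(3)*a/3) + C2*cos(2^(1/3)*sqrt(3)*a/3))*exp(2^(1/3)*a/3)


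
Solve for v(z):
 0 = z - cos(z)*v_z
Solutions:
 v(z) = C1 + Integral(z/cos(z), z)


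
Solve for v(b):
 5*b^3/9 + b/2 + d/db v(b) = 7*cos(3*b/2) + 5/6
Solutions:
 v(b) = C1 - 5*b^4/36 - b^2/4 + 5*b/6 + 14*sin(3*b/2)/3


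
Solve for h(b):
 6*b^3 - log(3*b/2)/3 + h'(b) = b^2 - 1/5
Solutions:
 h(b) = C1 - 3*b^4/2 + b^3/3 + b*log(b)/3 - 8*b/15 - b*log(2)/3 + b*log(3)/3


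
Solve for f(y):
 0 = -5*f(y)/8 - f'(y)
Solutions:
 f(y) = C1*exp(-5*y/8)


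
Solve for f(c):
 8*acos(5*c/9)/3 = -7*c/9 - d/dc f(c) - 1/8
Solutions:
 f(c) = C1 - 7*c^2/18 - 8*c*acos(5*c/9)/3 - c/8 + 8*sqrt(81 - 25*c^2)/15


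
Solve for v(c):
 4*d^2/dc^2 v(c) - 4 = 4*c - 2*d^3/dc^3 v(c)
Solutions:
 v(c) = C1 + C2*c + C3*exp(-2*c) + c^3/6 + c^2/4


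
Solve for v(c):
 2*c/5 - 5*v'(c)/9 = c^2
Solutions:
 v(c) = C1 - 3*c^3/5 + 9*c^2/25


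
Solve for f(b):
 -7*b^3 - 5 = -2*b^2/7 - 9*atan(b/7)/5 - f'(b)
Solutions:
 f(b) = C1 + 7*b^4/4 - 2*b^3/21 - 9*b*atan(b/7)/5 + 5*b + 63*log(b^2 + 49)/10


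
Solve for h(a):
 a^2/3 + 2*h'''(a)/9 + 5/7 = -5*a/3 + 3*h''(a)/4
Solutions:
 h(a) = C1 + C2*a + C3*exp(27*a/8) + a^4/27 + 302*a^3/729 + 38782*a^2/45927


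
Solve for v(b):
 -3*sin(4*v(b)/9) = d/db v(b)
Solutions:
 3*b + 9*log(cos(4*v(b)/9) - 1)/8 - 9*log(cos(4*v(b)/9) + 1)/8 = C1


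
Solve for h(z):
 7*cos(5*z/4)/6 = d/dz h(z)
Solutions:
 h(z) = C1 + 14*sin(5*z/4)/15


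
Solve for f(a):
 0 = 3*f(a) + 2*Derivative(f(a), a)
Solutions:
 f(a) = C1*exp(-3*a/2)


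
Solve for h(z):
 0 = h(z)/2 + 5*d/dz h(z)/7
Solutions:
 h(z) = C1*exp(-7*z/10)


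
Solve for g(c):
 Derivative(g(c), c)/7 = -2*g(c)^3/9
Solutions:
 g(c) = -3*sqrt(2)*sqrt(-1/(C1 - 14*c))/2
 g(c) = 3*sqrt(2)*sqrt(-1/(C1 - 14*c))/2


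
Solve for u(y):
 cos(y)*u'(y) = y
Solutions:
 u(y) = C1 + Integral(y/cos(y), y)


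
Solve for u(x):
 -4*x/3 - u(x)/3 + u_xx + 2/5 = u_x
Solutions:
 u(x) = C1*exp(x*(3 - sqrt(21))/6) + C2*exp(x*(3 + sqrt(21))/6) - 4*x + 66/5


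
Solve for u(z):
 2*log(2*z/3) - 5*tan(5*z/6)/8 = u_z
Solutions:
 u(z) = C1 + 2*z*log(z) - 2*z*log(3) - 2*z + 2*z*log(2) + 3*log(cos(5*z/6))/4


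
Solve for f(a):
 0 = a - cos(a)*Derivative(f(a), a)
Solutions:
 f(a) = C1 + Integral(a/cos(a), a)


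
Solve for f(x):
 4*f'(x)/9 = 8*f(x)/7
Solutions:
 f(x) = C1*exp(18*x/7)


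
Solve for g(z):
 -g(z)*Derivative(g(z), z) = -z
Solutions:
 g(z) = -sqrt(C1 + z^2)
 g(z) = sqrt(C1 + z^2)


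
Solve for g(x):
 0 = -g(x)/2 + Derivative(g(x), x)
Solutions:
 g(x) = C1*exp(x/2)


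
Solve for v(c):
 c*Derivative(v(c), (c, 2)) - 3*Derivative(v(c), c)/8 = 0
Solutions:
 v(c) = C1 + C2*c^(11/8)


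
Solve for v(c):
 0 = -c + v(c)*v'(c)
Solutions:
 v(c) = -sqrt(C1 + c^2)
 v(c) = sqrt(C1 + c^2)


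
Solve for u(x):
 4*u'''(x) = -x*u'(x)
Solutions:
 u(x) = C1 + Integral(C2*airyai(-2^(1/3)*x/2) + C3*airybi(-2^(1/3)*x/2), x)


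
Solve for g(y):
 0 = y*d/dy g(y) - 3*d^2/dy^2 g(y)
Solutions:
 g(y) = C1 + C2*erfi(sqrt(6)*y/6)


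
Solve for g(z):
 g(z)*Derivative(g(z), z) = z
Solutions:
 g(z) = -sqrt(C1 + z^2)
 g(z) = sqrt(C1 + z^2)


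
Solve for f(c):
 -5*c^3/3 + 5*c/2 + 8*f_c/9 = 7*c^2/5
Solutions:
 f(c) = C1 + 15*c^4/32 + 21*c^3/40 - 45*c^2/32


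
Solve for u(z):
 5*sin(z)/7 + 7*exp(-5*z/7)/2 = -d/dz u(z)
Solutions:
 u(z) = C1 + 5*cos(z)/7 + 49*exp(-5*z/7)/10


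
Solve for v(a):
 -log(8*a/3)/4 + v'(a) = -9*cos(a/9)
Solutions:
 v(a) = C1 + a*log(a)/4 - a*log(3) - a/4 + 3*a*log(6)/4 - 81*sin(a/9)


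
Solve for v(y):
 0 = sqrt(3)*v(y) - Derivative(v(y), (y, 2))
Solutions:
 v(y) = C1*exp(-3^(1/4)*y) + C2*exp(3^(1/4)*y)


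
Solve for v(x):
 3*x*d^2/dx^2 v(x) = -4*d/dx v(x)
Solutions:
 v(x) = C1 + C2/x^(1/3)


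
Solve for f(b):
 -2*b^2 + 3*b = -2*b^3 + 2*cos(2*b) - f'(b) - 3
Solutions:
 f(b) = C1 - b^4/2 + 2*b^3/3 - 3*b^2/2 - 3*b + sin(2*b)


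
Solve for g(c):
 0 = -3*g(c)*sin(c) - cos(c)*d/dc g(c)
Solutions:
 g(c) = C1*cos(c)^3


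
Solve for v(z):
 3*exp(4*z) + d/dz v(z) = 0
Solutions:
 v(z) = C1 - 3*exp(4*z)/4


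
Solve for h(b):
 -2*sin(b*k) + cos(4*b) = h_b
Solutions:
 h(b) = C1 + sin(4*b)/4 + 2*cos(b*k)/k


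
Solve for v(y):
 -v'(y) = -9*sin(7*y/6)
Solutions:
 v(y) = C1 - 54*cos(7*y/6)/7


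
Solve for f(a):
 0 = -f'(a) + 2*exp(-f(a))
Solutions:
 f(a) = log(C1 + 2*a)


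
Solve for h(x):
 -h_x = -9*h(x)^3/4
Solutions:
 h(x) = -sqrt(2)*sqrt(-1/(C1 + 9*x))
 h(x) = sqrt(2)*sqrt(-1/(C1 + 9*x))


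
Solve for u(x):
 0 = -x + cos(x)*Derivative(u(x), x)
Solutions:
 u(x) = C1 + Integral(x/cos(x), x)


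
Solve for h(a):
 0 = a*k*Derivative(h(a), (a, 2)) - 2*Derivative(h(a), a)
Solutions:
 h(a) = C1 + a^(((re(k) + 2)*re(k) + im(k)^2)/(re(k)^2 + im(k)^2))*(C2*sin(2*log(a)*Abs(im(k))/(re(k)^2 + im(k)^2)) + C3*cos(2*log(a)*im(k)/(re(k)^2 + im(k)^2)))


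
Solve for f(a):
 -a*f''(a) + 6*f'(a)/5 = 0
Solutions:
 f(a) = C1 + C2*a^(11/5)


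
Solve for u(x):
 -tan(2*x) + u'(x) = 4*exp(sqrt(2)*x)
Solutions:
 u(x) = C1 + 2*sqrt(2)*exp(sqrt(2)*x) - log(cos(2*x))/2


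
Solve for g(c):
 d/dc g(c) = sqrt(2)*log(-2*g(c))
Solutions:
 -sqrt(2)*Integral(1/(log(-_y) + log(2)), (_y, g(c)))/2 = C1 - c


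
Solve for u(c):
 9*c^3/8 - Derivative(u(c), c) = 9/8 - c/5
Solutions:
 u(c) = C1 + 9*c^4/32 + c^2/10 - 9*c/8


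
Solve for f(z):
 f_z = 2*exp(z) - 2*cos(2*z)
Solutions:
 f(z) = C1 + 2*exp(z) - sin(2*z)


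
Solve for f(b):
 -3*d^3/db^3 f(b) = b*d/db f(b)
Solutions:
 f(b) = C1 + Integral(C2*airyai(-3^(2/3)*b/3) + C3*airybi(-3^(2/3)*b/3), b)


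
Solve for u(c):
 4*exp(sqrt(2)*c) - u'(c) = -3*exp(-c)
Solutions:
 u(c) = C1 + 2*sqrt(2)*exp(sqrt(2)*c) - 3*exp(-c)


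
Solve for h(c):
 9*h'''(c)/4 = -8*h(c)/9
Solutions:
 h(c) = C3*exp(-2*6^(2/3)*c/9) + (C1*sin(2^(2/3)*3^(1/6)*c/3) + C2*cos(2^(2/3)*3^(1/6)*c/3))*exp(6^(2/3)*c/9)


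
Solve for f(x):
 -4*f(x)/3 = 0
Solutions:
 f(x) = 0


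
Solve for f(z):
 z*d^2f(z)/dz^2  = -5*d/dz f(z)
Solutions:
 f(z) = C1 + C2/z^4


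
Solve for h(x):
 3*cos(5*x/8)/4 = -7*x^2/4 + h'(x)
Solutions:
 h(x) = C1 + 7*x^3/12 + 6*sin(5*x/8)/5


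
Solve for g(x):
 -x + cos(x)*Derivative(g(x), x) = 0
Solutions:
 g(x) = C1 + Integral(x/cos(x), x)


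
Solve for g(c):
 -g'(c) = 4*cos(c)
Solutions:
 g(c) = C1 - 4*sin(c)


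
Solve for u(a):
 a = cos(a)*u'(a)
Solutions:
 u(a) = C1 + Integral(a/cos(a), a)


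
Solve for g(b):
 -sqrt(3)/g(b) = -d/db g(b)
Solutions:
 g(b) = -sqrt(C1 + 2*sqrt(3)*b)
 g(b) = sqrt(C1 + 2*sqrt(3)*b)


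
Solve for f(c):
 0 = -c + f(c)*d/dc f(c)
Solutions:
 f(c) = -sqrt(C1 + c^2)
 f(c) = sqrt(C1 + c^2)


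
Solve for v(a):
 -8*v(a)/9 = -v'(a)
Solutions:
 v(a) = C1*exp(8*a/9)


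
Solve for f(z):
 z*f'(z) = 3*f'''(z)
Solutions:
 f(z) = C1 + Integral(C2*airyai(3^(2/3)*z/3) + C3*airybi(3^(2/3)*z/3), z)


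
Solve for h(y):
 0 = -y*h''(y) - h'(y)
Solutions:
 h(y) = C1 + C2*log(y)


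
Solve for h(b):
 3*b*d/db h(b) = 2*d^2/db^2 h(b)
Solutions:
 h(b) = C1 + C2*erfi(sqrt(3)*b/2)


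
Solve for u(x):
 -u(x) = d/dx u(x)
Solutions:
 u(x) = C1*exp(-x)


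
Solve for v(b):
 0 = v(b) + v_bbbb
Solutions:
 v(b) = (C1*sin(sqrt(2)*b/2) + C2*cos(sqrt(2)*b/2))*exp(-sqrt(2)*b/2) + (C3*sin(sqrt(2)*b/2) + C4*cos(sqrt(2)*b/2))*exp(sqrt(2)*b/2)


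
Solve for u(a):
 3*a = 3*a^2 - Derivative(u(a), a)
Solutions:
 u(a) = C1 + a^3 - 3*a^2/2


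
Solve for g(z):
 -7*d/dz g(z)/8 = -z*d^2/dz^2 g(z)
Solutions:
 g(z) = C1 + C2*z^(15/8)


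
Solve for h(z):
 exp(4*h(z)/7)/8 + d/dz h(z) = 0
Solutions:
 h(z) = 7*log(-(1/(C1 + z))^(1/4)) + 7*log(14)/4
 h(z) = 7*log(1/(C1 + z))/4 + 7*log(14)/4
 h(z) = 7*log(-I*(1/(C1 + z))^(1/4)) + 7*log(14)/4
 h(z) = 7*log(I*(1/(C1 + z))^(1/4)) + 7*log(14)/4


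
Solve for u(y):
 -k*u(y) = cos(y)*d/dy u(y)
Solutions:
 u(y) = C1*exp(k*(log(sin(y) - 1) - log(sin(y) + 1))/2)


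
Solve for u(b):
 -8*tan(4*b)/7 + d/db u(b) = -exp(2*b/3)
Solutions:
 u(b) = C1 - 3*exp(2*b/3)/2 - 2*log(cos(4*b))/7


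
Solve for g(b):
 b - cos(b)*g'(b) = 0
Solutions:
 g(b) = C1 + Integral(b/cos(b), b)


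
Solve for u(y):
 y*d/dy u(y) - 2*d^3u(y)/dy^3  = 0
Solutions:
 u(y) = C1 + Integral(C2*airyai(2^(2/3)*y/2) + C3*airybi(2^(2/3)*y/2), y)


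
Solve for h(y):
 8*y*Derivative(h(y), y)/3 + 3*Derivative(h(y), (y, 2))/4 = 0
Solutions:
 h(y) = C1 + C2*erf(4*y/3)


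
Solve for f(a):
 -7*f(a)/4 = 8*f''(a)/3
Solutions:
 f(a) = C1*sin(sqrt(42)*a/8) + C2*cos(sqrt(42)*a/8)


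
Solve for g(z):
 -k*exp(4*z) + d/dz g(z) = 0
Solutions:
 g(z) = C1 + k*exp(4*z)/4


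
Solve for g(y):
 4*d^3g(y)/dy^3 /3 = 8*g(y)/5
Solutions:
 g(y) = C3*exp(5^(2/3)*6^(1/3)*y/5) + (C1*sin(2^(1/3)*3^(5/6)*5^(2/3)*y/10) + C2*cos(2^(1/3)*3^(5/6)*5^(2/3)*y/10))*exp(-5^(2/3)*6^(1/3)*y/10)


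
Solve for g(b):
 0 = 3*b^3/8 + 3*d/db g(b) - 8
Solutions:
 g(b) = C1 - b^4/32 + 8*b/3


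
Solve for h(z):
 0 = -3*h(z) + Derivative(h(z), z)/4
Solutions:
 h(z) = C1*exp(12*z)


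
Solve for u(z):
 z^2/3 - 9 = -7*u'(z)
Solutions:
 u(z) = C1 - z^3/63 + 9*z/7


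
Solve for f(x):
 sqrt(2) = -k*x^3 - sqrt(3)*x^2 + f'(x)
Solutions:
 f(x) = C1 + k*x^4/4 + sqrt(3)*x^3/3 + sqrt(2)*x


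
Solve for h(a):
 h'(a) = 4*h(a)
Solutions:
 h(a) = C1*exp(4*a)


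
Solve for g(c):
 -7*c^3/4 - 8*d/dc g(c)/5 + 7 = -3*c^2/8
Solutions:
 g(c) = C1 - 35*c^4/128 + 5*c^3/64 + 35*c/8


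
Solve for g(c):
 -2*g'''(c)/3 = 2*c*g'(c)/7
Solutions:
 g(c) = C1 + Integral(C2*airyai(-3^(1/3)*7^(2/3)*c/7) + C3*airybi(-3^(1/3)*7^(2/3)*c/7), c)


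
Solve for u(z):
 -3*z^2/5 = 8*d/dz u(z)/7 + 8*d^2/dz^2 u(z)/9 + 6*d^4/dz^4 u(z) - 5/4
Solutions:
 u(z) = C1 + C2*exp(-14^(1/3)*z*(-7^(1/3)*(243 + sqrt(59833))^(1/3) + 14*2^(1/3)/(243 + sqrt(59833))^(1/3))/126)*sin(14^(1/3)*sqrt(3)*z*(14*2^(1/3)/(243 + sqrt(59833))^(1/3) + 7^(1/3)*(243 + sqrt(59833))^(1/3))/126) + C3*exp(-14^(1/3)*z*(-7^(1/3)*(243 + sqrt(59833))^(1/3) + 14*2^(1/3)/(243 + sqrt(59833))^(1/3))/126)*cos(14^(1/3)*sqrt(3)*z*(14*2^(1/3)/(243 + sqrt(59833))^(1/3) + 7^(1/3)*(243 + sqrt(59833))^(1/3))/126) + C4*exp(14^(1/3)*z*(-7^(1/3)*(243 + sqrt(59833))^(1/3) + 14*2^(1/3)/(243 + sqrt(59833))^(1/3))/63) - 7*z^3/40 + 49*z^2/120 + 1981*z/4320


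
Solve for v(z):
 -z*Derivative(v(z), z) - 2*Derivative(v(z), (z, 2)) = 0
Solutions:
 v(z) = C1 + C2*erf(z/2)


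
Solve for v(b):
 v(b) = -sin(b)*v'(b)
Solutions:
 v(b) = C1*sqrt(cos(b) + 1)/sqrt(cos(b) - 1)


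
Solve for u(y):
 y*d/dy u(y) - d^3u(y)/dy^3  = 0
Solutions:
 u(y) = C1 + Integral(C2*airyai(y) + C3*airybi(y), y)


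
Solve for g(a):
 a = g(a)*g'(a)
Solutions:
 g(a) = -sqrt(C1 + a^2)
 g(a) = sqrt(C1 + a^2)


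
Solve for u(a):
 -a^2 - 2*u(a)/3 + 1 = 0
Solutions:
 u(a) = 3/2 - 3*a^2/2


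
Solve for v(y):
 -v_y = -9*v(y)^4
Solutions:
 v(y) = (-1/(C1 + 27*y))^(1/3)
 v(y) = (-1/(C1 + 9*y))^(1/3)*(-3^(2/3) - 3*3^(1/6)*I)/6
 v(y) = (-1/(C1 + 9*y))^(1/3)*(-3^(2/3) + 3*3^(1/6)*I)/6


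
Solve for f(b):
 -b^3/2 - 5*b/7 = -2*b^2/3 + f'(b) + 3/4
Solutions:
 f(b) = C1 - b^4/8 + 2*b^3/9 - 5*b^2/14 - 3*b/4


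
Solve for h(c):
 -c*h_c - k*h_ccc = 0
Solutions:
 h(c) = C1 + Integral(C2*airyai(c*(-1/k)^(1/3)) + C3*airybi(c*(-1/k)^(1/3)), c)


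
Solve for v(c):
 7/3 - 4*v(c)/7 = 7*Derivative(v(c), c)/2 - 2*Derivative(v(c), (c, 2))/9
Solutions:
 v(c) = C1*exp(3*c*(147 - sqrt(22505))/56) + C2*exp(3*c*(147 + sqrt(22505))/56) + 49/12


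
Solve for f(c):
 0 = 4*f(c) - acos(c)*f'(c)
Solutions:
 f(c) = C1*exp(4*Integral(1/acos(c), c))


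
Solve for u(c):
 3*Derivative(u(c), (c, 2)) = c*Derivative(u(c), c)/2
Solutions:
 u(c) = C1 + C2*erfi(sqrt(3)*c/6)


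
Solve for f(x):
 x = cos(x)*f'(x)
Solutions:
 f(x) = C1 + Integral(x/cos(x), x)


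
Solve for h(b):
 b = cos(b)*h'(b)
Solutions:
 h(b) = C1 + Integral(b/cos(b), b)


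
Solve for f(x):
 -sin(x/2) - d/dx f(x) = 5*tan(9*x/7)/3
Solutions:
 f(x) = C1 + 35*log(cos(9*x/7))/27 + 2*cos(x/2)


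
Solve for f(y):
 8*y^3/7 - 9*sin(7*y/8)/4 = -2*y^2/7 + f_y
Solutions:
 f(y) = C1 + 2*y^4/7 + 2*y^3/21 + 18*cos(7*y/8)/7


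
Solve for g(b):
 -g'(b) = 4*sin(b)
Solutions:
 g(b) = C1 + 4*cos(b)


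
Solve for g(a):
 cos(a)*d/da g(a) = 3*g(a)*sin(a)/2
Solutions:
 g(a) = C1/cos(a)^(3/2)


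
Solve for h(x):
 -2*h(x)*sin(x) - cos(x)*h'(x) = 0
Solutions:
 h(x) = C1*cos(x)^2


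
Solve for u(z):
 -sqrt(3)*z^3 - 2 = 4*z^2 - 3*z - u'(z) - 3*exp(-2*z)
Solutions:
 u(z) = C1 + sqrt(3)*z^4/4 + 4*z^3/3 - 3*z^2/2 + 2*z + 3*exp(-2*z)/2


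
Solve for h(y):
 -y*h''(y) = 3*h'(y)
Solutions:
 h(y) = C1 + C2/y^2


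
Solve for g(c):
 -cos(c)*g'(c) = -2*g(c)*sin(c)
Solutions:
 g(c) = C1/cos(c)^2


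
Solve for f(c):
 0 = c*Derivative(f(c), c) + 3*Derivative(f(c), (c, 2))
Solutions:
 f(c) = C1 + C2*erf(sqrt(6)*c/6)


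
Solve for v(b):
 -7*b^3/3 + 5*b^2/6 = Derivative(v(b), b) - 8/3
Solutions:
 v(b) = C1 - 7*b^4/12 + 5*b^3/18 + 8*b/3


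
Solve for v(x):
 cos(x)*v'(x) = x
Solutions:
 v(x) = C1 + Integral(x/cos(x), x)


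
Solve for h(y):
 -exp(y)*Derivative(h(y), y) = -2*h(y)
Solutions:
 h(y) = C1*exp(-2*exp(-y))


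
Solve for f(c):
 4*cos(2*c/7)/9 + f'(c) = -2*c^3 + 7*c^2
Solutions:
 f(c) = C1 - c^4/2 + 7*c^3/3 - 14*sin(2*c/7)/9


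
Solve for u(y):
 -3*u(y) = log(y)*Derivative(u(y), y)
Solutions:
 u(y) = C1*exp(-3*li(y))


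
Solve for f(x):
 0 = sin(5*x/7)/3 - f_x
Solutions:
 f(x) = C1 - 7*cos(5*x/7)/15


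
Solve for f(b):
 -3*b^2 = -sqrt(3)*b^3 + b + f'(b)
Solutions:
 f(b) = C1 + sqrt(3)*b^4/4 - b^3 - b^2/2


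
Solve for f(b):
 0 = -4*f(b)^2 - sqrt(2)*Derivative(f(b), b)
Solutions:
 f(b) = 1/(C1 + 2*sqrt(2)*b)


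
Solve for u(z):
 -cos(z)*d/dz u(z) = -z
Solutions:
 u(z) = C1 + Integral(z/cos(z), z)


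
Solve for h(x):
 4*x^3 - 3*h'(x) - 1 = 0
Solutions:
 h(x) = C1 + x^4/3 - x/3


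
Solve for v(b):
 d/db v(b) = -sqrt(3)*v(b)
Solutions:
 v(b) = C1*exp(-sqrt(3)*b)


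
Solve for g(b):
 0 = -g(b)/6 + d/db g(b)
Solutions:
 g(b) = C1*exp(b/6)


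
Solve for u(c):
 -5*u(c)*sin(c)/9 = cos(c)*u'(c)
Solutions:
 u(c) = C1*cos(c)^(5/9)


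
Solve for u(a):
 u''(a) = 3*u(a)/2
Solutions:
 u(a) = C1*exp(-sqrt(6)*a/2) + C2*exp(sqrt(6)*a/2)


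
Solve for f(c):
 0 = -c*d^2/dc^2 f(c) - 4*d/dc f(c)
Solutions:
 f(c) = C1 + C2/c^3


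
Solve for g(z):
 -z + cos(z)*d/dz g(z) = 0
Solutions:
 g(z) = C1 + Integral(z/cos(z), z)


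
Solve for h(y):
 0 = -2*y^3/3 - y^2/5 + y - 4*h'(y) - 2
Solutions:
 h(y) = C1 - y^4/24 - y^3/60 + y^2/8 - y/2


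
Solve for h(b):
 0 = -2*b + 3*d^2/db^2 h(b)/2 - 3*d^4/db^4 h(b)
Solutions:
 h(b) = C1 + C2*b + C3*exp(-sqrt(2)*b/2) + C4*exp(sqrt(2)*b/2) + 2*b^3/9


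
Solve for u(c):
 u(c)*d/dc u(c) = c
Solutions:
 u(c) = -sqrt(C1 + c^2)
 u(c) = sqrt(C1 + c^2)


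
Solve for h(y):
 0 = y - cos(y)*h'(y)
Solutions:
 h(y) = C1 + Integral(y/cos(y), y)


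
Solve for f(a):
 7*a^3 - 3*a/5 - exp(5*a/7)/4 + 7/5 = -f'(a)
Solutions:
 f(a) = C1 - 7*a^4/4 + 3*a^2/10 - 7*a/5 + 7*exp(5*a/7)/20


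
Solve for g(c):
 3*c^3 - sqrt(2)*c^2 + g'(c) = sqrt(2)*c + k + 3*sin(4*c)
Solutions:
 g(c) = C1 - 3*c^4/4 + sqrt(2)*c^3/3 + sqrt(2)*c^2/2 + c*k - 3*cos(4*c)/4


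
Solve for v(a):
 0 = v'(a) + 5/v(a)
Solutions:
 v(a) = -sqrt(C1 - 10*a)
 v(a) = sqrt(C1 - 10*a)


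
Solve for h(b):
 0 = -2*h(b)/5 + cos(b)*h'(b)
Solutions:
 h(b) = C1*(sin(b) + 1)^(1/5)/(sin(b) - 1)^(1/5)


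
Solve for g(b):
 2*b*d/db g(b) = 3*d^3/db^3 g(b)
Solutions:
 g(b) = C1 + Integral(C2*airyai(2^(1/3)*3^(2/3)*b/3) + C3*airybi(2^(1/3)*3^(2/3)*b/3), b)


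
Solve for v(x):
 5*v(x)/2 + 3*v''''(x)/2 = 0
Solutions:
 v(x) = (C1*sin(sqrt(2)*3^(3/4)*5^(1/4)*x/6) + C2*cos(sqrt(2)*3^(3/4)*5^(1/4)*x/6))*exp(-sqrt(2)*3^(3/4)*5^(1/4)*x/6) + (C3*sin(sqrt(2)*3^(3/4)*5^(1/4)*x/6) + C4*cos(sqrt(2)*3^(3/4)*5^(1/4)*x/6))*exp(sqrt(2)*3^(3/4)*5^(1/4)*x/6)


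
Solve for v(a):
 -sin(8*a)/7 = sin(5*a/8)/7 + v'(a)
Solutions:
 v(a) = C1 + 8*cos(5*a/8)/35 + cos(8*a)/56


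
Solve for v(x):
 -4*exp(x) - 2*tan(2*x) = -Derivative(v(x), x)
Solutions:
 v(x) = C1 + 4*exp(x) - log(cos(2*x))


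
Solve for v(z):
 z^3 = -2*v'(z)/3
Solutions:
 v(z) = C1 - 3*z^4/8


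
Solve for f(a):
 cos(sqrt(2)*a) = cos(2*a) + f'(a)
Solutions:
 f(a) = C1 - sin(2*a)/2 + sqrt(2)*sin(sqrt(2)*a)/2


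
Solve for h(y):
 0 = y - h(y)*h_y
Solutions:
 h(y) = -sqrt(C1 + y^2)
 h(y) = sqrt(C1 + y^2)


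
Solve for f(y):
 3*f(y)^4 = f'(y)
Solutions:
 f(y) = (-1/(C1 + 9*y))^(1/3)
 f(y) = (-1/(C1 + 3*y))^(1/3)*(-3^(2/3) - 3*3^(1/6)*I)/6
 f(y) = (-1/(C1 + 3*y))^(1/3)*(-3^(2/3) + 3*3^(1/6)*I)/6


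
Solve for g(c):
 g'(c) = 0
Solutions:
 g(c) = C1


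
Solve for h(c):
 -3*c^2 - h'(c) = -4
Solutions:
 h(c) = C1 - c^3 + 4*c


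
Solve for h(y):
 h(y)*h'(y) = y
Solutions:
 h(y) = -sqrt(C1 + y^2)
 h(y) = sqrt(C1 + y^2)


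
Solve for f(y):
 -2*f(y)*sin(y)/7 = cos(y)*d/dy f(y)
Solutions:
 f(y) = C1*cos(y)^(2/7)


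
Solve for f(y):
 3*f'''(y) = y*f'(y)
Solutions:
 f(y) = C1 + Integral(C2*airyai(3^(2/3)*y/3) + C3*airybi(3^(2/3)*y/3), y)


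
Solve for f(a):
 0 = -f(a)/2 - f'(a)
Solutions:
 f(a) = C1*exp(-a/2)


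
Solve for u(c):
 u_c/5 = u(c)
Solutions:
 u(c) = C1*exp(5*c)


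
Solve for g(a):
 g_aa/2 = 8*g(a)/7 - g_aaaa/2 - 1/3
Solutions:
 g(a) = C1*exp(-sqrt(14)*a*sqrt(-7 + sqrt(497))/14) + C2*exp(sqrt(14)*a*sqrt(-7 + sqrt(497))/14) + C3*sin(sqrt(14)*a*sqrt(7 + sqrt(497))/14) + C4*cos(sqrt(14)*a*sqrt(7 + sqrt(497))/14) + 7/24


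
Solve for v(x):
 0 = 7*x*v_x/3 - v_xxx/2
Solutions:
 v(x) = C1 + Integral(C2*airyai(14^(1/3)*3^(2/3)*x/3) + C3*airybi(14^(1/3)*3^(2/3)*x/3), x)


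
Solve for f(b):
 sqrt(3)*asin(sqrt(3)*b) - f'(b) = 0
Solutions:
 f(b) = C1 + sqrt(3)*(b*asin(sqrt(3)*b) + sqrt(3)*sqrt(1 - 3*b^2)/3)


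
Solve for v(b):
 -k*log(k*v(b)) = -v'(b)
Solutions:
 li(k*v(b))/k = C1 + b*k


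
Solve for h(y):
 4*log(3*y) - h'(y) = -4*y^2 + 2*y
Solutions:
 h(y) = C1 + 4*y^3/3 - y^2 + 4*y*log(y) - 4*y + y*log(81)


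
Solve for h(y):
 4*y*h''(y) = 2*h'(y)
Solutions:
 h(y) = C1 + C2*y^(3/2)


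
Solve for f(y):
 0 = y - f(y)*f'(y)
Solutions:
 f(y) = -sqrt(C1 + y^2)
 f(y) = sqrt(C1 + y^2)


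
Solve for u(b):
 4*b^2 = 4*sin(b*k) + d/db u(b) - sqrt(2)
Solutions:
 u(b) = C1 + 4*b^3/3 + sqrt(2)*b + 4*cos(b*k)/k


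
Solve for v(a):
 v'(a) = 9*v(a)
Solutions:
 v(a) = C1*exp(9*a)


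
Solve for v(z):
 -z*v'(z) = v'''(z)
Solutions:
 v(z) = C1 + Integral(C2*airyai(-z) + C3*airybi(-z), z)


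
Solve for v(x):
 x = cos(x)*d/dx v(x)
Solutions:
 v(x) = C1 + Integral(x/cos(x), x)


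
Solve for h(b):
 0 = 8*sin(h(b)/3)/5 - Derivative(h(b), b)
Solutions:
 -8*b/5 + 3*log(cos(h(b)/3) - 1)/2 - 3*log(cos(h(b)/3) + 1)/2 = C1


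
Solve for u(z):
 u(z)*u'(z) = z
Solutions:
 u(z) = -sqrt(C1 + z^2)
 u(z) = sqrt(C1 + z^2)


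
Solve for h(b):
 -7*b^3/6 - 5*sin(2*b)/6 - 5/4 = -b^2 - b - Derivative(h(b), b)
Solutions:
 h(b) = C1 + 7*b^4/24 - b^3/3 - b^2/2 + 5*b/4 - 5*cos(2*b)/12


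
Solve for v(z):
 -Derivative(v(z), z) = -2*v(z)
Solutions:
 v(z) = C1*exp(2*z)


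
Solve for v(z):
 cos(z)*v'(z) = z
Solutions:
 v(z) = C1 + Integral(z/cos(z), z)


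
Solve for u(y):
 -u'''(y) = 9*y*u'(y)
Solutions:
 u(y) = C1 + Integral(C2*airyai(-3^(2/3)*y) + C3*airybi(-3^(2/3)*y), y)


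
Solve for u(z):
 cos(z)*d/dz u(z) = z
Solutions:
 u(z) = C1 + Integral(z/cos(z), z)


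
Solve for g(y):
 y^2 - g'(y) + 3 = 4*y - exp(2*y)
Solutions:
 g(y) = C1 + y^3/3 - 2*y^2 + 3*y + exp(2*y)/2


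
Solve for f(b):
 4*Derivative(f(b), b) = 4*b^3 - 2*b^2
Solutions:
 f(b) = C1 + b^4/4 - b^3/6


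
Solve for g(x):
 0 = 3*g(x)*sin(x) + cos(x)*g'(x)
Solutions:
 g(x) = C1*cos(x)^3


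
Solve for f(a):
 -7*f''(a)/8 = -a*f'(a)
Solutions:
 f(a) = C1 + C2*erfi(2*sqrt(7)*a/7)


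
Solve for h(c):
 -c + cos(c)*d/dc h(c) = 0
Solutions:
 h(c) = C1 + Integral(c/cos(c), c)


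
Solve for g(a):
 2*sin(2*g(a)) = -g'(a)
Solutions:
 g(a) = pi - acos((-C1 - exp(8*a))/(C1 - exp(8*a)))/2
 g(a) = acos((-C1 - exp(8*a))/(C1 - exp(8*a)))/2


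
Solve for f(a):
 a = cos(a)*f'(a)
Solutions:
 f(a) = C1 + Integral(a/cos(a), a)


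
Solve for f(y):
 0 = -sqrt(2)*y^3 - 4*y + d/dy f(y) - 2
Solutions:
 f(y) = C1 + sqrt(2)*y^4/4 + 2*y^2 + 2*y


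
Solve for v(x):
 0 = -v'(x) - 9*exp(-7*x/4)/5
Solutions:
 v(x) = C1 + 36*exp(-7*x/4)/35


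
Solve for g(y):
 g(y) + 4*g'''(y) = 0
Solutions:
 g(y) = C3*exp(-2^(1/3)*y/2) + (C1*sin(2^(1/3)*sqrt(3)*y/4) + C2*cos(2^(1/3)*sqrt(3)*y/4))*exp(2^(1/3)*y/4)


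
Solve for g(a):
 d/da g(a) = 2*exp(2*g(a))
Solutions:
 g(a) = log(-sqrt(-1/(C1 + 2*a))) - log(2)/2
 g(a) = log(-1/(C1 + 2*a))/2 - log(2)/2


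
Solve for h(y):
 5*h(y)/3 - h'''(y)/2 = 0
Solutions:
 h(y) = C3*exp(10^(1/3)*3^(2/3)*y/3) + (C1*sin(10^(1/3)*3^(1/6)*y/2) + C2*cos(10^(1/3)*3^(1/6)*y/2))*exp(-10^(1/3)*3^(2/3)*y/6)


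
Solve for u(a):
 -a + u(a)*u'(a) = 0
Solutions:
 u(a) = -sqrt(C1 + a^2)
 u(a) = sqrt(C1 + a^2)


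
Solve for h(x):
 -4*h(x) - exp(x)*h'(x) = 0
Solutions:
 h(x) = C1*exp(4*exp(-x))


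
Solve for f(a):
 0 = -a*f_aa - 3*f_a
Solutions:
 f(a) = C1 + C2/a^2


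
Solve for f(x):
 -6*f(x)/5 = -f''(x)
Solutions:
 f(x) = C1*exp(-sqrt(30)*x/5) + C2*exp(sqrt(30)*x/5)


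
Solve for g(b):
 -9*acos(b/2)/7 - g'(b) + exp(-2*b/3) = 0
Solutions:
 g(b) = C1 - 9*b*acos(b/2)/7 + 9*sqrt(4 - b^2)/7 - 3*exp(-2*b/3)/2


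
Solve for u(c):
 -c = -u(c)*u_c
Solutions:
 u(c) = -sqrt(C1 + c^2)
 u(c) = sqrt(C1 + c^2)


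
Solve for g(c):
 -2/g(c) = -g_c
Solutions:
 g(c) = -sqrt(C1 + 4*c)
 g(c) = sqrt(C1 + 4*c)


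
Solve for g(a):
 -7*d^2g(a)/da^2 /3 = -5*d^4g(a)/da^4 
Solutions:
 g(a) = C1 + C2*a + C3*exp(-sqrt(105)*a/15) + C4*exp(sqrt(105)*a/15)


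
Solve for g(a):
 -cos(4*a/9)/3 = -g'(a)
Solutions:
 g(a) = C1 + 3*sin(4*a/9)/4


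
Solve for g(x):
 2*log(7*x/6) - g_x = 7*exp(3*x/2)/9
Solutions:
 g(x) = C1 + 2*x*log(x) + 2*x*(-log(6) - 1 + log(7)) - 14*exp(3*x/2)/27


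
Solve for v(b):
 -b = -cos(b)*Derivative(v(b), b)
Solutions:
 v(b) = C1 + Integral(b/cos(b), b)


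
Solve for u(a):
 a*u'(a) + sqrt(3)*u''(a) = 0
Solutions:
 u(a) = C1 + C2*erf(sqrt(2)*3^(3/4)*a/6)


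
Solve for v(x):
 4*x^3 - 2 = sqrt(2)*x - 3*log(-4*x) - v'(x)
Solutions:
 v(x) = C1 - x^4 + sqrt(2)*x^2/2 - 3*x*log(-x) + x*(5 - 6*log(2))


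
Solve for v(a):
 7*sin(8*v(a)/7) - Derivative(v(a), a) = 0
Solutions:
 -7*a + 7*log(cos(8*v(a)/7) - 1)/16 - 7*log(cos(8*v(a)/7) + 1)/16 = C1


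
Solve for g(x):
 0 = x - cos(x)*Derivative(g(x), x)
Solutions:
 g(x) = C1 + Integral(x/cos(x), x)


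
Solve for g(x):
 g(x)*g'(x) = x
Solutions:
 g(x) = -sqrt(C1 + x^2)
 g(x) = sqrt(C1 + x^2)


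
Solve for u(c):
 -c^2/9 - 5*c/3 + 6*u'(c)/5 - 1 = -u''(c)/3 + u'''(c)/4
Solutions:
 u(c) = C1 + C2*exp(2*c*(5 - sqrt(295))/15) + C3*exp(2*c*(5 + sqrt(295))/15) + 5*c^3/162 + 325*c^2/486 + 8755*c/17496


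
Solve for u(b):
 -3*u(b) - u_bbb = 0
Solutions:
 u(b) = C3*exp(-3^(1/3)*b) + (C1*sin(3^(5/6)*b/2) + C2*cos(3^(5/6)*b/2))*exp(3^(1/3)*b/2)


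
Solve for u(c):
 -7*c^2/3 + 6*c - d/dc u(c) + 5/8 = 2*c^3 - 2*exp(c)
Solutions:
 u(c) = C1 - c^4/2 - 7*c^3/9 + 3*c^2 + 5*c/8 + 2*exp(c)


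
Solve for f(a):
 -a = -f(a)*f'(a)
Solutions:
 f(a) = -sqrt(C1 + a^2)
 f(a) = sqrt(C1 + a^2)


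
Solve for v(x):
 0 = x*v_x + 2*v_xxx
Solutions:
 v(x) = C1 + Integral(C2*airyai(-2^(2/3)*x/2) + C3*airybi(-2^(2/3)*x/2), x)


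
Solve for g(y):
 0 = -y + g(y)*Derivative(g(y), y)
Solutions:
 g(y) = -sqrt(C1 + y^2)
 g(y) = sqrt(C1 + y^2)


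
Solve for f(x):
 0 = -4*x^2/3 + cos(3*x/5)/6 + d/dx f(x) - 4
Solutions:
 f(x) = C1 + 4*x^3/9 + 4*x - 5*sin(3*x/5)/18


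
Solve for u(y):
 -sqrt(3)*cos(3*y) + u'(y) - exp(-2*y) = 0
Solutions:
 u(y) = C1 + sqrt(3)*sin(3*y)/3 - exp(-2*y)/2


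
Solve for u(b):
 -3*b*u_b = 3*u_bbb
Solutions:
 u(b) = C1 + Integral(C2*airyai(-b) + C3*airybi(-b), b)


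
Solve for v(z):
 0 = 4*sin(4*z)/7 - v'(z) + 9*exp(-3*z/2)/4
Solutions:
 v(z) = C1 - cos(4*z)/7 - 3*exp(-3*z/2)/2


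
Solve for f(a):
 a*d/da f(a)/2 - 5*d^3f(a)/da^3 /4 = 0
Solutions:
 f(a) = C1 + Integral(C2*airyai(2^(1/3)*5^(2/3)*a/5) + C3*airybi(2^(1/3)*5^(2/3)*a/5), a)


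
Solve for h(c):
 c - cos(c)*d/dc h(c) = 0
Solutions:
 h(c) = C1 + Integral(c/cos(c), c)


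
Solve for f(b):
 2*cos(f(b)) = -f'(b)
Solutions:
 f(b) = pi - asin((C1 + exp(4*b))/(C1 - exp(4*b)))
 f(b) = asin((C1 + exp(4*b))/(C1 - exp(4*b)))


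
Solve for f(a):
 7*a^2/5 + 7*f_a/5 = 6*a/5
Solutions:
 f(a) = C1 - a^3/3 + 3*a^2/7


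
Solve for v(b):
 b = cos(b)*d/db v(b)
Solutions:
 v(b) = C1 + Integral(b/cos(b), b)


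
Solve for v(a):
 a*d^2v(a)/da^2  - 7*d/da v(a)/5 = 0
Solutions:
 v(a) = C1 + C2*a^(12/5)


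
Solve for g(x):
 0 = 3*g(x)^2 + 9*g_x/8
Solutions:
 g(x) = 3/(C1 + 8*x)


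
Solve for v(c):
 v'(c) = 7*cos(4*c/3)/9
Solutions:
 v(c) = C1 + 7*sin(4*c/3)/12


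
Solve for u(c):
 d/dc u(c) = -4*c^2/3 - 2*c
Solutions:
 u(c) = C1 - 4*c^3/9 - c^2


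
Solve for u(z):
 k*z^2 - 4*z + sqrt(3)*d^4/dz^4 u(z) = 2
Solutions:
 u(z) = C1 + C2*z + C3*z^2 + C4*z^3 - sqrt(3)*k*z^6/1080 + sqrt(3)*z^5/90 + sqrt(3)*z^4/36


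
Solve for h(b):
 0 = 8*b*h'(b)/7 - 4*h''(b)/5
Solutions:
 h(b) = C1 + C2*erfi(sqrt(35)*b/7)


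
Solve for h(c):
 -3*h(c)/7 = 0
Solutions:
 h(c) = 0


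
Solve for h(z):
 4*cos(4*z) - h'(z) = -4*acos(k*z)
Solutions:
 h(z) = C1 + 4*Piecewise((z*acos(k*z) - sqrt(-k^2*z^2 + 1)/k, Ne(k, 0)), (pi*z/2, True)) + sin(4*z)


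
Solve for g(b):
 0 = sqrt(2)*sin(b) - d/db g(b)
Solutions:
 g(b) = C1 - sqrt(2)*cos(b)


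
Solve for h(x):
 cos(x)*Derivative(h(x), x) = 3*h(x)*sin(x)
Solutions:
 h(x) = C1/cos(x)^3


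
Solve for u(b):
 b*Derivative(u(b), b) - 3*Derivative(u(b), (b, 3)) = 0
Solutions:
 u(b) = C1 + Integral(C2*airyai(3^(2/3)*b/3) + C3*airybi(3^(2/3)*b/3), b)


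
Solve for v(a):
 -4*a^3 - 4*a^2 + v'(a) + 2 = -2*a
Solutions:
 v(a) = C1 + a^4 + 4*a^3/3 - a^2 - 2*a


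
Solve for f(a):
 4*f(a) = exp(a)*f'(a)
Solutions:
 f(a) = C1*exp(-4*exp(-a))


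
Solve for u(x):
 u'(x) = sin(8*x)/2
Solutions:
 u(x) = C1 - cos(8*x)/16


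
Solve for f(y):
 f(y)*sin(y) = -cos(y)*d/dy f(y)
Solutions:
 f(y) = C1*cos(y)


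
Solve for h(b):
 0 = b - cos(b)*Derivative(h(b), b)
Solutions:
 h(b) = C1 + Integral(b/cos(b), b)


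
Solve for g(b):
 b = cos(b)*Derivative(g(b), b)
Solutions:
 g(b) = C1 + Integral(b/cos(b), b)


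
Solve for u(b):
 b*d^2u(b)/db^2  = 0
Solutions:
 u(b) = C1 + C2*b


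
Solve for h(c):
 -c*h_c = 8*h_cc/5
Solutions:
 h(c) = C1 + C2*erf(sqrt(5)*c/4)


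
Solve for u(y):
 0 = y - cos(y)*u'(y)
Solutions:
 u(y) = C1 + Integral(y/cos(y), y)


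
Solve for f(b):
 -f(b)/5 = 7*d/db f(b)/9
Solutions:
 f(b) = C1*exp(-9*b/35)


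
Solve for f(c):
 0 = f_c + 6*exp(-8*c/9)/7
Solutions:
 f(c) = C1 + 27*exp(-8*c/9)/28


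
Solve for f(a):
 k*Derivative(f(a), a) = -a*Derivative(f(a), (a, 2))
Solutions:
 f(a) = C1 + a^(1 - re(k))*(C2*sin(log(a)*Abs(im(k))) + C3*cos(log(a)*im(k)))


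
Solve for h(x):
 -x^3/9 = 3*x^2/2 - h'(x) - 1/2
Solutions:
 h(x) = C1 + x^4/36 + x^3/2 - x/2


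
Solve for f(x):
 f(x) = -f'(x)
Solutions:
 f(x) = C1*exp(-x)


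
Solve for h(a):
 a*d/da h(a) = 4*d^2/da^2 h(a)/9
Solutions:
 h(a) = C1 + C2*erfi(3*sqrt(2)*a/4)


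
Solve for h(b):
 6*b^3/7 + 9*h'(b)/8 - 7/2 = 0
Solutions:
 h(b) = C1 - 4*b^4/21 + 28*b/9


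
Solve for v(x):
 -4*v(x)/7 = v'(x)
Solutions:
 v(x) = C1*exp(-4*x/7)


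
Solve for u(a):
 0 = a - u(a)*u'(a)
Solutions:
 u(a) = -sqrt(C1 + a^2)
 u(a) = sqrt(C1 + a^2)


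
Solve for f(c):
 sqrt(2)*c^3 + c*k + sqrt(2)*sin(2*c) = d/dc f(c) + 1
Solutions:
 f(c) = C1 + sqrt(2)*c^4/4 + c^2*k/2 - c - sqrt(2)*cos(2*c)/2


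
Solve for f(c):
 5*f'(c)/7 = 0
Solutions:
 f(c) = C1


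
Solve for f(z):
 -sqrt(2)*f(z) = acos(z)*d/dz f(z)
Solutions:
 f(z) = C1*exp(-sqrt(2)*Integral(1/acos(z), z))


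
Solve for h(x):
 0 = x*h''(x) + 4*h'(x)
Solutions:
 h(x) = C1 + C2/x^3
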